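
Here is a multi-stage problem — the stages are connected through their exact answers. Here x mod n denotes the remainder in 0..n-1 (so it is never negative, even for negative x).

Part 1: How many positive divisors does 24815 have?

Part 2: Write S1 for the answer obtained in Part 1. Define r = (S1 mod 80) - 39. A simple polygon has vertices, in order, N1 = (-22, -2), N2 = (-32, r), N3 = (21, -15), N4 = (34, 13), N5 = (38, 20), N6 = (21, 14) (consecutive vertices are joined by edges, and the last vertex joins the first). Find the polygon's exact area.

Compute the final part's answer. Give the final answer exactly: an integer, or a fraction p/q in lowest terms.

1548

Part 1: 24815 = 5 * 7 * 709; number of divisors = (1+1) * (1+1) * (1+1) = 8; answer 8
Part 2: S1 = 8; r = -31; cross terms: (-22*-31 - -32*-2)=618, (-32*-15 - 21*-31)=1131, (21*13 - 34*-15)=783, (34*20 - 38*13)=186, (38*14 - 21*20)=112, (21*-2 - -22*14)=266; twice the area = |3096| = 3096; area = 1548; answer 1548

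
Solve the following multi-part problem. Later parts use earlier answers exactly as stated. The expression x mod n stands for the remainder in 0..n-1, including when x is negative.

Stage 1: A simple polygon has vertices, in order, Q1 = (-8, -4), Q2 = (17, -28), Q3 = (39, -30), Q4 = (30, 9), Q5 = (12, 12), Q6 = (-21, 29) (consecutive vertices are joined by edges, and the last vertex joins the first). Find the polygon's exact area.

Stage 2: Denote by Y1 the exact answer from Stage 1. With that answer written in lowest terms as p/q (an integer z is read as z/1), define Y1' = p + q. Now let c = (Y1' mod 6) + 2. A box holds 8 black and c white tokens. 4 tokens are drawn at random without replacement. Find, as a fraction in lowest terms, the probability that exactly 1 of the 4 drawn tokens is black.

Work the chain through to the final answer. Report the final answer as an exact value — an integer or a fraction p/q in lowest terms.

Stage 1: cross terms: (-8*-28 - 17*-4)=292, (17*-30 - 39*-28)=582, (39*9 - 30*-30)=1251, (30*12 - 12*9)=252, (12*29 - -21*12)=600, (-21*-4 - -8*29)=316; twice the area = |3293| = 3293; area = 3293/2; answer 3293/2
Stage 2: Y1 = 3293/2; threaded value p + q = 3295; c = 3; total draws C(11,4) = 330; favorable C(8,1)*C(3,3) = 8; P = 4/165; answer 4/165

4/165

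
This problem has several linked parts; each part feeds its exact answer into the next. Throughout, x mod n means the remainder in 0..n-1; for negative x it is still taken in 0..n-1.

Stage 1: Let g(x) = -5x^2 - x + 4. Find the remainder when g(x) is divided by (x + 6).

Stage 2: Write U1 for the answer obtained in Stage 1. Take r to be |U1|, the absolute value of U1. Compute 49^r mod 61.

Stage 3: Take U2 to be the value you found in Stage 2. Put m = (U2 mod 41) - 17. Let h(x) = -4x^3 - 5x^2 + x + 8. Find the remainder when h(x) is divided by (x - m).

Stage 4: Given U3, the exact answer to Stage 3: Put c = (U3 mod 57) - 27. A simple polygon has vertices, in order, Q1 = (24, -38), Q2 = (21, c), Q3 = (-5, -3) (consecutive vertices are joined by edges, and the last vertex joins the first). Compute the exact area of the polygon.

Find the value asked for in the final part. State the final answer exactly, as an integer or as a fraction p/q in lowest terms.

475/2

Stage 1: remainder = value at the root: -5*(-6)^2 - 1*(-6)^1 + 4 = (-180) + (6) + (4) = -170; answer -170
Stage 2: U1 = -170; r = 170; squarings mod 61: 49^1=49, 49^2=22, 49^4=57, 49^8=16, 49^16=12, 49^32=22, 49^64=57, 49^128=16; 49^170 = 49^2 * 49^8 * 49^32 * 49^128 = 13 (mod 61); answer 13
Stage 3: U2 = 13; m = -4; remainder = value at the root: -4*(-4)^3 - 5*(-4)^2 + 1*(-4)^1 + 8 = (256) + (-80) + (-4) + (8) = 180; answer 180
Stage 4: U3 = 180; c = -18; cross terms: (24*-18 - 21*-38)=366, (21*-3 - -5*-18)=-153, (-5*-38 - 24*-3)=262; twice the area = |475| = 475; area = 475/2; answer 475/2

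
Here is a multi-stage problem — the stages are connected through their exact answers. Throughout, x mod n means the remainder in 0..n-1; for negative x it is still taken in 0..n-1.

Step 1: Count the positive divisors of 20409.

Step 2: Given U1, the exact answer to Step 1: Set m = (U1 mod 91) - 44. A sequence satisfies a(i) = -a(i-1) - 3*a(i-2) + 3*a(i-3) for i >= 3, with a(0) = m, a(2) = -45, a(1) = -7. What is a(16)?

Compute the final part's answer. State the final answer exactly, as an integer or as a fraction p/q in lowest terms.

381408

Step 1: 20409 = 3 * 6803; number of divisors = (1+1) * (1+1) = 4; answer 4
Step 2: U1 = 4; m = -40; a(3) = -1*(-45) - 3*(-7) + 3*(-40) = -54; iterating: a(3)=-54, a(4)=168, a(5)=-141, a(6)=-525, a(7)=1452, a(8)=-300, a(9)=-5631, a(10)=10887, a(11)=5106, a(12)=-54660, a(13)=72003, a(14)=107295, a(15)=-487284, a(16)=381408; answer 381408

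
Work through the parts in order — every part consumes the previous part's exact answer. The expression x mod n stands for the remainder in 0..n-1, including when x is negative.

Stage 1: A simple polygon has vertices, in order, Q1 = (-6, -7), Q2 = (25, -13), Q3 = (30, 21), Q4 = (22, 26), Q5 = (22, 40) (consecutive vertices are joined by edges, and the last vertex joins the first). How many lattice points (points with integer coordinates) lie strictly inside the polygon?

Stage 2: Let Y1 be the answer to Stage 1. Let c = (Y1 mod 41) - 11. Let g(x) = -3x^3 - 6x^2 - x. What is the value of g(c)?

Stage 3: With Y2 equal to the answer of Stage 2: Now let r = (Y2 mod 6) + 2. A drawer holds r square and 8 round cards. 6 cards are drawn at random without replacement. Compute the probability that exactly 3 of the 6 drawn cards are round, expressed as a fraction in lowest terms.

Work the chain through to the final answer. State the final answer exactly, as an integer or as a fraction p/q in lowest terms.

8/33

Stage 1: cross terms: (-6*-13 - 25*-7)=253, (25*21 - 30*-13)=915, (30*26 - 22*21)=318, (22*40 - 22*26)=308, (22*-7 - -6*40)=86; twice the area = |1880| = 1880; area = 940; boundary points = 1 + 1 + 1 + 14 + 1 = 18; strictly interior points = area - boundary/2 + 1 = 932; answer 932
Stage 2: Y1 = 932; c = 19; -3*(19)^3 - 6*(19)^2 - 1*(19)^1 = (-20577) + (-2166) + (-19) = -22762; answer -22762
Stage 3: Y2 = -22762; r = 4; total draws C(12,6) = 924; favorable C(8,3)*C(4,3) = 224; P = 8/33; answer 8/33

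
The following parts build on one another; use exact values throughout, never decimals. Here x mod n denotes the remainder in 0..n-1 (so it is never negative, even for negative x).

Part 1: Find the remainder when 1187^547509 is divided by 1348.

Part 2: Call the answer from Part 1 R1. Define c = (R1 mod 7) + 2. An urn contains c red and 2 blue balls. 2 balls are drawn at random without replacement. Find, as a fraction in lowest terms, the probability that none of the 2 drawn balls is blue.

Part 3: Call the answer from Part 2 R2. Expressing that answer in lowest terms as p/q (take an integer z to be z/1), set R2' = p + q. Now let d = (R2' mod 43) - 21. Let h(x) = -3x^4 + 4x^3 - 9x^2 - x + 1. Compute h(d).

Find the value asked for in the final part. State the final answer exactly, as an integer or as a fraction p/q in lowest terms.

-113

Part 1: squarings mod 1348: 1187^1=1187, 1187^2=309, 1187^4=1121, 1187^8=305, 1187^16=13, 1187^32=169, 1187^64=253, 1187^128=653, 1187^256=441, 1187^512=369, 1187^1024=13, 1187^2048=169, 1187^4096=253, 1187^8192=653, 1187^16384=441, 1187^32768=369, 1187^65536=13, 1187^131072=169, 1187^262144=253, 1187^524288=653; 1187^547509 = 1187^1 * 1187^4 * 1187^16 * 1187^32 * 1187^128 * 1187^512 * 1187^2048 * 1187^4096 * 1187^16384 * 1187^524288 = 1279 (mod 1348); answer 1279
Part 2: R1 = 1279; c = 7; total draws C(9,2) = 36; favorable C(7,2) = 21; P = 7/12; answer 7/12
Part 3: R2 = 7/12; threaded value p + q = 19; d = -2; -3*(-2)^4 + 4*(-2)^3 - 9*(-2)^2 - 1*(-2)^1 + 1 = (-48) + (-32) + (-36) + (2) + (1) = -113; answer -113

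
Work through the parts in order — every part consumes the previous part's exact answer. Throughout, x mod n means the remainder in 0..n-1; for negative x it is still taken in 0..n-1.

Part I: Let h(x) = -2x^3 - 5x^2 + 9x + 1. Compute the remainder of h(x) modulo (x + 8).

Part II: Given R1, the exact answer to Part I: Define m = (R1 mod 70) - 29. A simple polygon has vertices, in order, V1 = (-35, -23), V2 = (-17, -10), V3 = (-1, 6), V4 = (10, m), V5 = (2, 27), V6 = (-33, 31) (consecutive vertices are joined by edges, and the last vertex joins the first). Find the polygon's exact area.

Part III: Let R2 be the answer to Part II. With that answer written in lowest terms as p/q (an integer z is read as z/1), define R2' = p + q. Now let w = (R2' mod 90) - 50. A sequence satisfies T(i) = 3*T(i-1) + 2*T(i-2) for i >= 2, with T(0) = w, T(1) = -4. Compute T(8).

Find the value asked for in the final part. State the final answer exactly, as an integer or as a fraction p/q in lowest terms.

Part I: remainder = value at the root: -2*(-8)^3 - 5*(-8)^2 + 9*(-8)^1 + 1 = (1024) + (-320) + (-72) + (1) = 633; answer 633
Part II: R1 = 633; m = -26; cross terms: (-35*-10 - -17*-23)=-41, (-17*6 - -1*-10)=-112, (-1*-26 - 10*6)=-34, (10*27 - 2*-26)=322, (2*31 - -33*27)=953, (-33*-23 - -35*31)=1844; twice the area = |2932| = 2932; area = 1466; answer 1466
Part III: R2 = 1466; threaded value p + q = 1467; w = -23; T(2) = 3*(-4) + 2*(-23) = -58; iterating: T(2)=-58, T(3)=-182, T(4)=-662, T(5)=-2350, T(6)=-8374, T(7)=-29822, T(8)=-106214; answer -106214

-106214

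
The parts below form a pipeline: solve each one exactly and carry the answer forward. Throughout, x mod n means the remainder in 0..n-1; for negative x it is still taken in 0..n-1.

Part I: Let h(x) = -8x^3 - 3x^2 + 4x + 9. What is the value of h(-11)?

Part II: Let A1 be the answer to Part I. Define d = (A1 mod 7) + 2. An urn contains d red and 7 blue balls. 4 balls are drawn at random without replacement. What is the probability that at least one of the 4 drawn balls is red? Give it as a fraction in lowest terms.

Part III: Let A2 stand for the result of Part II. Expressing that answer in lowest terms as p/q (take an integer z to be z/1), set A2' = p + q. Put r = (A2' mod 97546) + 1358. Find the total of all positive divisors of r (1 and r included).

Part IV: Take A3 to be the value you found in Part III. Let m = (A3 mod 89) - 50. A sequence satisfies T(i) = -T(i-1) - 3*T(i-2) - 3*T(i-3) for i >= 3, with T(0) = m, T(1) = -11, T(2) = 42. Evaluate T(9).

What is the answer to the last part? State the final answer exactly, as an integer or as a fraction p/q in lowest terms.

549

Part I: -8*(-11)^3 - 3*(-11)^2 + 4*(-11)^1 + 9 = (10648) + (-363) + (-44) + (9) = 10250; answer 10250
Part II: A1 = 10250; d = 4; total draws C(11,4) = 330; complement C(7,4) = 35; favorable 330 - 35 = 295; P = 59/66; answer 59/66
Part III: A2 = 59/66; threaded value p + q = 125; r = 1483; 1483 is prime, so its only divisors are 1 and 1483; sigma = 1 + 1483 = 1484; answer 1484
Part IV: A3 = 1484; m = 10; T(3) = -1*(42) - 3*(-11) - 3*(10) = -39; iterating: T(3)=-39, T(4)=-54, T(5)=45, T(6)=234, T(7)=-207, T(8)=-630, T(9)=549; answer 549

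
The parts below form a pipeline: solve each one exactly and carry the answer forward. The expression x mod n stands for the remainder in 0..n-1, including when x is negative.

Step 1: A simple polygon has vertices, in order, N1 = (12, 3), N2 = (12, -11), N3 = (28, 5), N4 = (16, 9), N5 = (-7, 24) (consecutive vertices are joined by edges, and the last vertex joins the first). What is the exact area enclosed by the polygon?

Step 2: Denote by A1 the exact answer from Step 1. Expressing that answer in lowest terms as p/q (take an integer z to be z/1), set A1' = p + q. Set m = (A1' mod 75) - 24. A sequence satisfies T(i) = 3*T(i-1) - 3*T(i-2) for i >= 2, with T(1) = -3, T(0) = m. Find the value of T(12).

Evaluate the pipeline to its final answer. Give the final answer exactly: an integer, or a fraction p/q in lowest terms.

Step 1: cross terms: (12*-11 - 12*3)=-168, (12*5 - 28*-11)=368, (28*9 - 16*5)=172, (16*24 - -7*9)=447, (-7*3 - 12*24)=-309; twice the area = |510| = 510; area = 255; answer 255
Step 2: A1 = 255; threaded value p + q = 256; m = 7; T(2) = 3*(-3) - 3*(7) = -30; iterating: T(2)=-30, T(3)=-81, T(4)=-153, T(5)=-216, T(6)=-189, T(7)=81, T(8)=810, T(9)=2187, T(10)=4131, T(11)=5832, T(12)=5103; answer 5103

5103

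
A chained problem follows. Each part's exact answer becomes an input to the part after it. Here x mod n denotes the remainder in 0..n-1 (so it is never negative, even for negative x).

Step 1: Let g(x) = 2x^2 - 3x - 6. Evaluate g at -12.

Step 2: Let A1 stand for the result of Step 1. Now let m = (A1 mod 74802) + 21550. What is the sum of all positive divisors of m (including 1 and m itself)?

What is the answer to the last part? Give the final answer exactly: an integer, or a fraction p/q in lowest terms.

48384

Step 1: 2*(-12)^2 - 3*(-12)^1 - 6 = (288) + (36) + (-6) = 318; answer 318
Step 2: A1 = 318; m = 21868; 21868 = 2^2 * 7 * 11 * 71; sigma = (1 + 2 + 4) * (1 + 7) * (1 + 11) * (1 + 71) = 7 * 8 * 12 * 72 = 48384; answer 48384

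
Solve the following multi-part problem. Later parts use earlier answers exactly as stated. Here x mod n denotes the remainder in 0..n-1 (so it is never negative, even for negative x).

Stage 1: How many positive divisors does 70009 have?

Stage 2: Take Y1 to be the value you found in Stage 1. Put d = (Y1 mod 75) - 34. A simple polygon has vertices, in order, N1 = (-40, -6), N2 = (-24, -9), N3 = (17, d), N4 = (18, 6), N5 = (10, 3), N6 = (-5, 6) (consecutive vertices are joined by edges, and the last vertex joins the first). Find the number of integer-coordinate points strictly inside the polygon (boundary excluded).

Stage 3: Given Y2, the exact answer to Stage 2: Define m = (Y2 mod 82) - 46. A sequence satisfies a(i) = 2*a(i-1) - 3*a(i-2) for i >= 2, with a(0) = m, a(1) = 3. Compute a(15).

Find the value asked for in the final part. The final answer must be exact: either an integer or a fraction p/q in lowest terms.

135339

Stage 1: 70009 is prime, so its only divisors are 1 and 70009; count = 2; answer 2
Stage 2: Y1 = 2; d = -32; cross terms: (-40*-9 - -24*-6)=216, (-24*-32 - 17*-9)=921, (17*6 - 18*-32)=678, (18*3 - 10*6)=-6, (10*6 - -5*3)=75, (-5*-6 - -40*6)=270; twice the area = |2154| = 2154; area = 1077; boundary points = 1 + 1 + 1 + 1 + 3 + 1 = 8; strictly interior points = area - boundary/2 + 1 = 1074; answer 1074
Stage 3: Y2 = 1074; m = -38; a(2) = 2*(3) - 3*(-38) = 120; iterating: a(2)=120, a(3)=231, a(4)=102, a(5)=-489, a(6)=-1284, a(7)=-1101, a(8)=1650, a(9)=6603, a(10)=8256, a(11)=-3297, a(12)=-31362, a(13)=-52833, a(14)=-11580, a(15)=135339; answer 135339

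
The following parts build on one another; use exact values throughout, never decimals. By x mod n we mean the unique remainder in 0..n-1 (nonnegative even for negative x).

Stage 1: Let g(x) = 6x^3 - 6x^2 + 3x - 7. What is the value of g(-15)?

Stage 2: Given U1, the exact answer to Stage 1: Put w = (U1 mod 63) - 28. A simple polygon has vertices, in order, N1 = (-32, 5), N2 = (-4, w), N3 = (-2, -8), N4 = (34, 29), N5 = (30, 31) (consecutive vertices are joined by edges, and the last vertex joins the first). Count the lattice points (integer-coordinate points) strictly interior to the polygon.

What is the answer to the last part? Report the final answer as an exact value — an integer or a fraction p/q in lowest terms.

913

Stage 1: 6*(-15)^3 - 6*(-15)^2 + 3*(-15)^1 - 7 = (-20250) + (-1350) + (-45) + (-7) = -21652; answer -21652
Stage 2: U1 = -21652; w = -8; cross terms: (-32*-8 - -4*5)=276, (-4*-8 - -2*-8)=16, (-2*29 - 34*-8)=214, (34*31 - 30*29)=184, (30*5 - -32*31)=1142; twice the area = |1832| = 1832; area = 916; boundary points = 1 + 2 + 1 + 2 + 2 = 8; strictly interior points = area - boundary/2 + 1 = 913; answer 913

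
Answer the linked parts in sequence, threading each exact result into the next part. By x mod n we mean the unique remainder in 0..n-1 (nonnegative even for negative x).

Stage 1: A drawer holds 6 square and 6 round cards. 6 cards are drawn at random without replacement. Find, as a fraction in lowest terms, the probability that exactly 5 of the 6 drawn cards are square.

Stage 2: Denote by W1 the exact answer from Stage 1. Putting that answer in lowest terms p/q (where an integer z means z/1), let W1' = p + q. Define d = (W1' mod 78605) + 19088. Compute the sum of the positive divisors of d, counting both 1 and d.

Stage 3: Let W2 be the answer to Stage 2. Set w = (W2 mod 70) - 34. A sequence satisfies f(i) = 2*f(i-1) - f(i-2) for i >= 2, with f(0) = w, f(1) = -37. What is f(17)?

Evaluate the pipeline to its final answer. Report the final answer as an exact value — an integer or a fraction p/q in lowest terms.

Stage 1: total draws C(12,6) = 924; favorable C(6,5)*C(6,1) = 36; P = 3/77; answer 3/77
Stage 2: W1 = 3/77; threaded value p + q = 80; d = 19168; 19168 = 2^5 * 599; sigma = (1 + 2 + 4 + 8 + 16 + 32) * (1 + 599) = 63 * 600 = 37800; answer 37800
Stage 3: W2 = 37800; w = -34; f(2) = 2*(-37) - 1*(-34) = -40; iterating: f(2)=-40, f(3)=-43, f(4)=-46, f(5)=-49, f(6)=-52, f(7)=-55, f(8)=-58, f(9)=-61, f(10)=-64, f(11)=-67, f(12)=-70, f(13)=-73, f(14)=-76, f(15)=-79, f(16)=-82, f(17)=-85; answer -85

-85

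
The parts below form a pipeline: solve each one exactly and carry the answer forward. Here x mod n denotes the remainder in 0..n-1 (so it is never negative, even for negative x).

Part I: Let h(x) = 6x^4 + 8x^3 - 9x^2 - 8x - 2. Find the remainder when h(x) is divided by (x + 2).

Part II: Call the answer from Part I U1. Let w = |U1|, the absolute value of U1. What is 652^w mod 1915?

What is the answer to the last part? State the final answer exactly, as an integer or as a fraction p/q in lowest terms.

1199

Part I: remainder = value at the root: 6*(-2)^4 + 8*(-2)^3 - 9*(-2)^2 - 8*(-2)^1 - 2 = (96) + (-64) + (-36) + (16) + (-2) = 10; answer 10
Part II: U1 = 10; w = 10; squarings mod 1915: 652^1=652, 652^2=1889, 652^4=676, 652^8=1206; 652^10 = 652^2 * 652^8 = 1199 (mod 1915); answer 1199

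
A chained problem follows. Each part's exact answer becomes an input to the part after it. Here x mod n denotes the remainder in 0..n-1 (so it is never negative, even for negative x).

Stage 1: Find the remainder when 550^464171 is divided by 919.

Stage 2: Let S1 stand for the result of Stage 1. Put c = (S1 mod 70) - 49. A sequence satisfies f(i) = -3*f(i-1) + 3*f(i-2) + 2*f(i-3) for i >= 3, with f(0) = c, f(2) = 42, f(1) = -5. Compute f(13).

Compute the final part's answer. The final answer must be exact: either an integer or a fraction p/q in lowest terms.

Stage 1: squarings mod 919: 550^1=550, 550^2=149, 550^4=145, 550^8=807, 550^16=597, 550^32=756, 550^64=837, 550^128=291, 550^256=133, 550^512=228, 550^1024=520, 550^2048=214, 550^4096=765, 550^8192=741, 550^16384=438, 550^32768=692, 550^65536=65, 550^131072=549, 550^262144=888; 550^464171 = 550^1 * 550^2 * 550^8 * 550^32 * 550^256 * 550^1024 * 550^4096 * 550^65536 * 550^131072 * 550^262144 = 737 (mod 919); answer 737
Stage 2: S1 = 737; c = -12; f(3) = -3*(42) + 3*(-5) + 2*(-12) = -165; iterating: f(3)=-165, f(4)=611, f(5)=-2244, f(6)=8235, f(7)=-30215, f(8)=110862, f(9)=-406761, f(10)=1492439, f(11)=-5475876, f(12)=20091423, f(13)=-73717019; answer -73717019

-73717019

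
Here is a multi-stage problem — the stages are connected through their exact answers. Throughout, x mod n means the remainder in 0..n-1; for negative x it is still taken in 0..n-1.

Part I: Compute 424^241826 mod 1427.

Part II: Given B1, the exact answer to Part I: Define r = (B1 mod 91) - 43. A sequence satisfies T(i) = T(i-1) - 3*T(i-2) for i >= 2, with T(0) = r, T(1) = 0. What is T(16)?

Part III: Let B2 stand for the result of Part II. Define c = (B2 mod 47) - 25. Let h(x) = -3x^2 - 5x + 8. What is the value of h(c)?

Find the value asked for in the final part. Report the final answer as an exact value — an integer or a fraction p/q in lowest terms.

-840

Part I: squarings mod 1427: 424^1=424, 424^2=1401, 424^4=676, 424^8=336, 424^16=163, 424^32=883, 424^64=547, 424^128=966, 424^256=1325, 424^512=415, 424^1024=985, 424^2048=1292, 424^4096=1101, 424^8192=678, 424^16384=190, 424^32768=425, 424^65536=823, 424^131072=931; 424^241826 = 424^2 * 424^32 * 424^128 * 424^4096 * 424^8192 * 424^32768 * 424^65536 * 424^131072 = 1419 (mod 1427); answer 1419
Part II: B1 = 1419; r = 11; T(2) = 1*(0) - 3*(11) = -33; iterating: T(2)=-33, T(3)=-33, T(4)=66, T(5)=165, T(6)=-33, T(7)=-528, T(8)=-429, T(9)=1155, T(10)=2442, T(11)=-1023, T(12)=-8349, T(13)=-5280, T(14)=19767, T(15)=35607, T(16)=-23694; answer -23694
Part III: B2 = -23694; c = 16; -3*(16)^2 - 5*(16)^1 + 8 = (-768) + (-80) + (8) = -840; answer -840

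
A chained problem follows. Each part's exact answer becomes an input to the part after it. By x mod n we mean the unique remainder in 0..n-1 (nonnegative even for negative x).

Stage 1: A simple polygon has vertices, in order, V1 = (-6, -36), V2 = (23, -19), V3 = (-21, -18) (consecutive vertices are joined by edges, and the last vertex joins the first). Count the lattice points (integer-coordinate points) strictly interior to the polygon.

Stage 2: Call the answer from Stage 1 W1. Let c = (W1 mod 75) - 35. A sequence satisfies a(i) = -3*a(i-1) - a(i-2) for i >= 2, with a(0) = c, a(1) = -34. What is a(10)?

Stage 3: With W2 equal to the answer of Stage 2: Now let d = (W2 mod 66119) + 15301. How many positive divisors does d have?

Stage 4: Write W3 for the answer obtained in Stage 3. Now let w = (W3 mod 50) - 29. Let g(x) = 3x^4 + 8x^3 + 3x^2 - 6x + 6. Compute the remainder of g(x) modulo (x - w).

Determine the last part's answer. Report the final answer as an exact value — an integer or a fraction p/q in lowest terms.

1048906

Stage 1: cross terms: (-6*-19 - 23*-36)=942, (23*-18 - -21*-19)=-813, (-21*-36 - -6*-18)=648; twice the area = |777| = 777; area = 777/2; boundary points = 1 + 1 + 3 = 5; strictly interior points = area - boundary/2 + 1 = 387; answer 387
Stage 2: W1 = 387; c = -23; a(2) = -3*(-34) - 1*(-23) = 125; iterating: a(2)=125, a(3)=-341, a(4)=898, a(5)=-2353, a(6)=6161, a(7)=-16130, a(8)=42229, a(9)=-110557, a(10)=289442; answer 289442
Stage 3: W2 = 289442; d = 40267; 40267 = 67 * 601; number of divisors = (1+1) * (1+1) = 4; answer 4
Stage 4: W3 = 4; w = -25; remainder = value at the root: 3*(-25)^4 + 8*(-25)^3 + 3*(-25)^2 - 6*(-25)^1 + 6 = (1171875) + (-125000) + (1875) + (150) + (6) = 1048906; answer 1048906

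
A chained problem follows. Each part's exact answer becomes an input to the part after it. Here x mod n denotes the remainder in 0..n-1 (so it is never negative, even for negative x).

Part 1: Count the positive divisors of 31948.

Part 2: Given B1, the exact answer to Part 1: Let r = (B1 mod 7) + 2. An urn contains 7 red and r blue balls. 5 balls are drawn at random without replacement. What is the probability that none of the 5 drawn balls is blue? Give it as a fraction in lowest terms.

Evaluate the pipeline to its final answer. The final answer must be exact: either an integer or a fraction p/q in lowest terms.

Part 1: 31948 = 2^2 * 7^2 * 163; number of divisors = (2+1) * (2+1) * (1+1) = 18; answer 18
Part 2: B1 = 18; r = 6; total draws C(13,5) = 1287; favorable C(7,5) = 21; P = 7/429; answer 7/429

7/429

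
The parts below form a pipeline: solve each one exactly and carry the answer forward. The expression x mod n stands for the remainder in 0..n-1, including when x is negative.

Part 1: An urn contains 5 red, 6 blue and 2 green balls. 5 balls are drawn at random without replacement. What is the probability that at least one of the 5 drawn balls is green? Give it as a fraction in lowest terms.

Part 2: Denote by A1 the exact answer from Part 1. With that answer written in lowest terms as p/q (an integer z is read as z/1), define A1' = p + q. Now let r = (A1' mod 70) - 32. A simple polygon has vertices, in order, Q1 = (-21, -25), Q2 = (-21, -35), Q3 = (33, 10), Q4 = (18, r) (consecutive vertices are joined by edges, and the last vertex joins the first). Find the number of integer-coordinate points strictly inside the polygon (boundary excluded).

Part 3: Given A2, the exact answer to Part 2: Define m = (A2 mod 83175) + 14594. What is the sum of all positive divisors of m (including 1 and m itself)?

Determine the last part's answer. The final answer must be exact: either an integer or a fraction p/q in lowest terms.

Part 1: total draws C(13,5) = 1287; complement C(11,5) = 462; favorable 1287 - 462 = 825; P = 25/39; answer 25/39
Part 2: A1 = 25/39; threaded value p + q = 64; r = 32; cross terms: (-21*-35 - -21*-25)=210, (-21*10 - 33*-35)=945, (33*32 - 18*10)=876, (18*-25 - -21*32)=222; twice the area = |2253| = 2253; area = 2253/2; boundary points = 10 + 9 + 1 + 3 = 23; strictly interior points = area - boundary/2 + 1 = 1116; answer 1116
Part 3: A2 = 1116; m = 15710; 15710 = 2 * 5 * 1571; sigma = (1 + 2) * (1 + 5) * (1 + 1571) = 3 * 6 * 1572 = 28296; answer 28296

28296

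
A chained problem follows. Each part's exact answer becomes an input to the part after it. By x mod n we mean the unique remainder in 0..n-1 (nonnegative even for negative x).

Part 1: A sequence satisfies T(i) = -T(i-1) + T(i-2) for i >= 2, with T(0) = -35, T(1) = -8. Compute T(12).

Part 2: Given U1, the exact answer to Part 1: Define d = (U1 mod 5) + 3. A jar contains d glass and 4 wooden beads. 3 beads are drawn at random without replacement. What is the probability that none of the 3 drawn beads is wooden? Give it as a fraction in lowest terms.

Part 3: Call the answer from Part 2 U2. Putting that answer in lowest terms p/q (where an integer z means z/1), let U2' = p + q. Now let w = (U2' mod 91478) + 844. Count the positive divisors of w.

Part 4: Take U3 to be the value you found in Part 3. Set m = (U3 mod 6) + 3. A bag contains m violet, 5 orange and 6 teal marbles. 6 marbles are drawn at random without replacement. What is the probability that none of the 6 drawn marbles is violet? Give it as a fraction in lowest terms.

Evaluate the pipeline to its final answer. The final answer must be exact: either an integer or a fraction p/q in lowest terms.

11/442

Part 1: T(2) = -1*(-8) + 1*(-35) = -27; iterating: T(2)=-27, T(3)=19, T(4)=-46, T(5)=65, T(6)=-111, T(7)=176, T(8)=-287, T(9)=463, T(10)=-750, T(11)=1213, T(12)=-1963; answer -1963
Part 2: U1 = -1963; d = 5; total draws C(9,3) = 84; favorable C(5,3) = 10; P = 5/42; answer 5/42
Part 3: U2 = 5/42; threaded value p + q = 47; w = 891; 891 = 3^4 * 11; number of divisors = (4+1) * (1+1) = 10; answer 10
Part 4: U3 = 10; m = 7; total draws C(18,6) = 18564; favorable C(11,6) = 462; P = 11/442; answer 11/442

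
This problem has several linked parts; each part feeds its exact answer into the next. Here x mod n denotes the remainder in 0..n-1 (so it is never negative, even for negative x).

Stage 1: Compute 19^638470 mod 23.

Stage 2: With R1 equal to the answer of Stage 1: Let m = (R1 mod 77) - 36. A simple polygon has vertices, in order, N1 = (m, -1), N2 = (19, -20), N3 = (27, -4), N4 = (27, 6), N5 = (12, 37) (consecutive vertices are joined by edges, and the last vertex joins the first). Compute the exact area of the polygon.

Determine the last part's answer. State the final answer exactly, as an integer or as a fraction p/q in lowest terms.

Stage 1: squarings mod 23: 19^1=19, 19^2=16, 19^4=3, 19^8=9, 19^16=12, 19^32=6, 19^64=13, 19^128=8, 19^256=18, 19^512=2, 19^1024=4, 19^2048=16, 19^4096=3, 19^8192=9, 19^16384=12, 19^32768=6, 19^65536=13, 19^131072=8, 19^262144=18, 19^524288=2; 19^638470 = 19^2 * 19^4 * 19^512 * 19^1024 * 19^2048 * 19^4096 * 19^8192 * 19^32768 * 19^65536 * 19^524288 = 9 (mod 23); answer 9
Stage 2: R1 = 9; m = -27; cross terms: (-27*-20 - 19*-1)=559, (19*-4 - 27*-20)=464, (27*6 - 27*-4)=270, (27*37 - 12*6)=927, (12*-1 - -27*37)=987; twice the area = |3207| = 3207; area = 3207/2; answer 3207/2

3207/2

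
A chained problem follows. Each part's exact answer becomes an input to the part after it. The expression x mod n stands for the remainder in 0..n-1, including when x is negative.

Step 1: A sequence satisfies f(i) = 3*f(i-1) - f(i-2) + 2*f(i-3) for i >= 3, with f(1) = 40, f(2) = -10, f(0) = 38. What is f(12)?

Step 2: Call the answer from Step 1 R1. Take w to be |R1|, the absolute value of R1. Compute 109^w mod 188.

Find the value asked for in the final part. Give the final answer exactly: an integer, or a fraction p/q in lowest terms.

Step 1: f(3) = 3*(-10) - 1*(40) + 2*(38) = 6; iterating: f(3)=6, f(4)=108, f(5)=298, f(6)=798, f(7)=2312, f(8)=6734, f(9)=19486, f(10)=56348, f(11)=163026, f(12)=471702; answer 471702
Step 2: R1 = 471702; w = 471702; squarings mod 188: 109^1=109, 109^2=37, 109^4=53, 109^8=177, 109^16=121, 109^32=165, 109^64=153, 109^128=97, 109^256=9, 109^512=81, 109^1024=169, 109^2048=173, 109^4096=37, 109^8192=53, 109^16384=177, 109^32768=121, 109^65536=165, 109^131072=153, 109^262144=97; 109^471702 = 109^2 * 109^4 * 109^16 * 109^128 * 109^512 * 109^4096 * 109^8192 * 109^65536 * 109^131072 * 109^262144 = 153 (mod 188); answer 153

153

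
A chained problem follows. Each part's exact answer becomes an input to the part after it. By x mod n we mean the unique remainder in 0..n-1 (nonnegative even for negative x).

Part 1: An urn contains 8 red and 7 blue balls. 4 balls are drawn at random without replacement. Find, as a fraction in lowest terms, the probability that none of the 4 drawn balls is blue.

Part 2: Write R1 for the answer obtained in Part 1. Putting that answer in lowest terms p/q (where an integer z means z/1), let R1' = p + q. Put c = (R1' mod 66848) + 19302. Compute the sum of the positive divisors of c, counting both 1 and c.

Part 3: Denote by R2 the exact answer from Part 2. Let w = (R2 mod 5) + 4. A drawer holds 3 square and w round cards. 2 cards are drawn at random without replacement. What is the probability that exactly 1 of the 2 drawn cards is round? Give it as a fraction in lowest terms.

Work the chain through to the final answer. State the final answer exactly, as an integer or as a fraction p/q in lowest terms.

24/55

Part 1: total draws C(15,4) = 1365; favorable C(8,4) = 70; P = 2/39; answer 2/39
Part 2: R1 = 2/39; threaded value p + q = 41; c = 19343; 19343 = 23 * 29^2; sigma = (1 + 23) * (1 + 29 + 841) = 24 * 871 = 20904; answer 20904
Part 3: R2 = 20904; w = 8; total draws C(11,2) = 55; favorable C(8,1)*C(3,1) = 24; P = 24/55; answer 24/55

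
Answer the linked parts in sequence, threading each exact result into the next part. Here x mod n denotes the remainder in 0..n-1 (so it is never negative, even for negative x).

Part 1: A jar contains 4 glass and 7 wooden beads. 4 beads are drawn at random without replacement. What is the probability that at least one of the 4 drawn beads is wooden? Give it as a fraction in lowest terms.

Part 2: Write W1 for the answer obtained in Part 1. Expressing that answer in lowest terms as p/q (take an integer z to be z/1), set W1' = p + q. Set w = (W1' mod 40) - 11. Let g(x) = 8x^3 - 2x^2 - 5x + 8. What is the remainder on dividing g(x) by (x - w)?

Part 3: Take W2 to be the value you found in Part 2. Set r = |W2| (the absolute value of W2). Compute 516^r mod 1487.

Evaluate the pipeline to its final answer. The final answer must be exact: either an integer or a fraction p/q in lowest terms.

1056

Part 1: total draws C(11,4) = 330; complement C(4,4) = 1; favorable 330 - 1 = 329; P = 329/330; answer 329/330
Part 2: W1 = 329/330; threaded value p + q = 659; w = 8; remainder = value at the root: 8*(8)^3 - 2*(8)^2 - 5*(8)^1 + 8 = (4096) + (-128) + (-40) + (8) = 3936; answer 3936
Part 3: W2 = 3936; r = 3936; squarings mod 1487: 516^1=516, 516^2=83, 516^4=941, 516^8=716, 516^16=1128, 516^32=999, 516^64=224, 516^128=1105, 516^256=198, 516^512=542, 516^1024=825, 516^2048=1066; 516^3936 = 516^32 * 516^64 * 516^256 * 516^512 * 516^1024 * 516^2048 = 1056 (mod 1487); answer 1056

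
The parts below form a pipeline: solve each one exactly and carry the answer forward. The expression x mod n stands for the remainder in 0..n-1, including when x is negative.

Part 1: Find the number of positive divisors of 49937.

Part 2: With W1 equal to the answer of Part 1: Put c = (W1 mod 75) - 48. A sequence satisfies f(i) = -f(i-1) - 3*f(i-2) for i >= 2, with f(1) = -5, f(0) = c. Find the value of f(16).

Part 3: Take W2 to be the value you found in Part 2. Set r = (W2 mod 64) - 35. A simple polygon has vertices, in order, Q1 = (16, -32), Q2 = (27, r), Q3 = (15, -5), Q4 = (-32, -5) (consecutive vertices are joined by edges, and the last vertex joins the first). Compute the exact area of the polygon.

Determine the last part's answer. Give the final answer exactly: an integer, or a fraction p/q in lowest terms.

Part 1: 49937 is prime, so its only divisors are 1 and 49937; count = 2; answer 2
Part 2: W1 = 2; c = -46; f(2) = -1*(-5) - 3*(-46) = 143; iterating: f(2)=143, f(3)=-128, f(4)=-301, f(5)=685, f(6)=218, f(7)=-2273, f(8)=1619, f(9)=5200, f(10)=-10057, f(11)=-5543, f(12)=35714, f(13)=-19085, f(14)=-88057, f(15)=145312, f(16)=118859; answer 118859
Part 3: W2 = 118859; r = -24; cross terms: (16*-24 - 27*-32)=480, (27*-5 - 15*-24)=225, (15*-5 - -32*-5)=-235, (-32*-32 - 16*-5)=1104; twice the area = |1574| = 1574; area = 787; answer 787

787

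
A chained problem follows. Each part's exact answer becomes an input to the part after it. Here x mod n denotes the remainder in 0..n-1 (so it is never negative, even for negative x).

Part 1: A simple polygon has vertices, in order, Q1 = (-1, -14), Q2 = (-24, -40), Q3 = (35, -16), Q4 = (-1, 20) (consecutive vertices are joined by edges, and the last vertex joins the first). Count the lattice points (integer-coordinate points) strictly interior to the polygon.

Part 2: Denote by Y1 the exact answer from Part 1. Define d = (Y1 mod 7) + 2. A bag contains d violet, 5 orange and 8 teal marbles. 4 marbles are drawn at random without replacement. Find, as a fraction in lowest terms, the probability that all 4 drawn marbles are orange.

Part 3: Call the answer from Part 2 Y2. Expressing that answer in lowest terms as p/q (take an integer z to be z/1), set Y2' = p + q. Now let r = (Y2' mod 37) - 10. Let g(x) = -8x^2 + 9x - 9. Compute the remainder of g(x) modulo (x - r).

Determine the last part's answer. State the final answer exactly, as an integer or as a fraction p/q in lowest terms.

-4034

Part 1: cross terms: (-1*-40 - -24*-14)=-296, (-24*-16 - 35*-40)=1784, (35*20 - -1*-16)=684, (-1*-14 - -1*20)=34; twice the area = |2206| = 2206; area = 1103; boundary points = 1 + 1 + 36 + 34 = 72; strictly interior points = area - boundary/2 + 1 = 1068; answer 1068
Part 2: Y1 = 1068; d = 6; total draws C(19,4) = 3876; favorable C(5,4) = 5; P = 5/3876; answer 5/3876
Part 3: Y2 = 5/3876; threaded value p + q = 3881; r = 23; remainder = value at the root: -8*(23)^2 + 9*(23)^1 - 9 = (-4232) + (207) + (-9) = -4034; answer -4034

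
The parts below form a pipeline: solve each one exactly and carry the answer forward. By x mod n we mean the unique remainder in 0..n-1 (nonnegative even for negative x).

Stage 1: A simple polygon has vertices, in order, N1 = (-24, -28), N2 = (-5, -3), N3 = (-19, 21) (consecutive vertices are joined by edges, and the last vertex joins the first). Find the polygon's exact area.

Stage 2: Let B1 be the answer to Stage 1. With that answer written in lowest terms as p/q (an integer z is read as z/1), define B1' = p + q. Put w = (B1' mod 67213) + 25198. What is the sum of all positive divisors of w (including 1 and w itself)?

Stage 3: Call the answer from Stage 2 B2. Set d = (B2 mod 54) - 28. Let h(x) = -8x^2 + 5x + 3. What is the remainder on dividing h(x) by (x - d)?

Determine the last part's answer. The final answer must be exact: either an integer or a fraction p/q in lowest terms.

Stage 1: cross terms: (-24*-3 - -5*-28)=-68, (-5*21 - -19*-3)=-162, (-19*-28 - -24*21)=1036; twice the area = |806| = 806; area = 403; answer 403
Stage 2: B1 = 403; threaded value p + q = 404; w = 25602; 25602 = 2 * 3 * 17 * 251; sigma = (1 + 2) * (1 + 3) * (1 + 17) * (1 + 251) = 3 * 4 * 18 * 252 = 54432; answer 54432
Stage 3: B2 = 54432; d = -28; remainder = value at the root: -8*(-28)^2 + 5*(-28)^1 + 3 = (-6272) + (-140) + (3) = -6409; answer -6409

-6409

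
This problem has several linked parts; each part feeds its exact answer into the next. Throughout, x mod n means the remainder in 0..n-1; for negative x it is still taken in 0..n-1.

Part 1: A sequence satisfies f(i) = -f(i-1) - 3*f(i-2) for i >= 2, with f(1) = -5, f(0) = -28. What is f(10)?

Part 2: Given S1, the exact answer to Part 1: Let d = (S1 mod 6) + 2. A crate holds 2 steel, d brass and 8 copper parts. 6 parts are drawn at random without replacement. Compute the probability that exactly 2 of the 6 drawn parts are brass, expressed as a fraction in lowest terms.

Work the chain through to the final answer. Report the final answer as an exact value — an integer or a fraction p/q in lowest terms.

315/884

Part 1: f(2) = -1*(-5) - 3*(-28) = 89; iterating: f(2)=89, f(3)=-74, f(4)=-193, f(5)=415, f(6)=164, f(7)=-1409, f(8)=917, f(9)=3310, f(10)=-6061; answer -6061
Part 2: S1 = -6061; d = 7; total draws C(17,6) = 12376; favorable C(7,2)*C(10,4) = 4410; P = 315/884; answer 315/884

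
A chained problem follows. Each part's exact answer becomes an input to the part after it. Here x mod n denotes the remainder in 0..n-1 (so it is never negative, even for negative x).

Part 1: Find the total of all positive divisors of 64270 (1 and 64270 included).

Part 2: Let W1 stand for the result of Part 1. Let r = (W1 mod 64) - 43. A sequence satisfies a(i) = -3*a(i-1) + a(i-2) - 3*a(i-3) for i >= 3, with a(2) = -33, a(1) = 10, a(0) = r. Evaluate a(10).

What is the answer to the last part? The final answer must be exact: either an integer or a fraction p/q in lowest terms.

-532461

Part 1: 64270 = 2 * 5 * 6427; sigma = (1 + 2) * (1 + 5) * (1 + 6427) = 3 * 6 * 6428 = 115704; answer 115704
Part 2: W1 = 115704; r = 13; a(3) = -3*(-33) + 1*(10) - 3*(13) = 70; iterating: a(3)=70, a(4)=-273, a(5)=988, a(6)=-3447, a(7)=12148, a(8)=-42855, a(9)=151054, a(10)=-532461; answer -532461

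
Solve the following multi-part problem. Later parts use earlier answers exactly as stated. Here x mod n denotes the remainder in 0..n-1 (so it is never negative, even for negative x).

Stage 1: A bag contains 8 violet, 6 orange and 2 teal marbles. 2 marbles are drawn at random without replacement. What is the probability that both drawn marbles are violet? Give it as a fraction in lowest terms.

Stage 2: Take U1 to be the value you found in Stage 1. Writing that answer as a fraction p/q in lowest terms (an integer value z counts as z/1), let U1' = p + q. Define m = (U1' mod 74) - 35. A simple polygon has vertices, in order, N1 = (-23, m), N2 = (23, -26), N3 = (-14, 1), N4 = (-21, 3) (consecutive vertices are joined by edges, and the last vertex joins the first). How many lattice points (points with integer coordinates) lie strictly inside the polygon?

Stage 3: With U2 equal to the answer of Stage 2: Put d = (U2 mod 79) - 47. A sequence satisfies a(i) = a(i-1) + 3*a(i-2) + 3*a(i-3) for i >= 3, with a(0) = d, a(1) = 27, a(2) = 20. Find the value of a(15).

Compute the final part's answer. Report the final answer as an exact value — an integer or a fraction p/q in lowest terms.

5689478

Stage 1: total draws C(16,2) = 120; favorable C(8,2) = 28; P = 7/30; answer 7/30
Stage 2: U1 = 7/30; threaded value p + q = 37; m = 2; cross terms: (-23*-26 - 23*2)=552, (23*1 - -14*-26)=-341, (-14*3 - -21*1)=-21, (-21*2 - -23*3)=27; twice the area = |217| = 217; area = 217/2; boundary points = 2 + 1 + 1 + 1 = 5; strictly interior points = area - boundary/2 + 1 = 107; answer 107
Stage 3: U2 = 107; d = -19; a(3) = 1*(20) + 3*(27) + 3*(-19) = 44; iterating: a(3)=44, a(4)=185, a(5)=377, a(6)=1064, a(7)=2750, a(8)=7073, a(9)=18515, a(10)=47984, a(11)=124748, a(12)=324245, a(13)=842441, a(14)=2189420, a(15)=5689478; answer 5689478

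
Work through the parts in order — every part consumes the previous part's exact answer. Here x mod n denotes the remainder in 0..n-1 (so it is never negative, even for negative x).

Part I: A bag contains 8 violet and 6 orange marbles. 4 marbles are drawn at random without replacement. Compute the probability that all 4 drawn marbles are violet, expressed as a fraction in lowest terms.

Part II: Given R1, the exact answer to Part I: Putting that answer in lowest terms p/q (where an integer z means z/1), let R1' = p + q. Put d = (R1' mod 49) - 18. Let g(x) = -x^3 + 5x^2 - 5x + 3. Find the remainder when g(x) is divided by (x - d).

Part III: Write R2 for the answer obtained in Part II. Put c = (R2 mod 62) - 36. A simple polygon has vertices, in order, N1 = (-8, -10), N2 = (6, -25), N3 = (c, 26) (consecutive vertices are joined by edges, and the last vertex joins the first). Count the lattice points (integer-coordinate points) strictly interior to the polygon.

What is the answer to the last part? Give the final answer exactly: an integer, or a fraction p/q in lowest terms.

Part I: total draws C(14,4) = 1001; favorable C(8,4) = 70; P = 10/143; answer 10/143
Part II: R1 = 10/143; threaded value p + q = 153; d = -12; remainder = value at the root: -1*(-12)^3 + 5*(-12)^2 - 5*(-12)^1 + 3 = (1728) + (720) + (60) + (3) = 2511; answer 2511
Part III: R2 = 2511; c = -5; cross terms: (-8*-25 - 6*-10)=260, (6*26 - -5*-25)=31, (-5*-10 - -8*26)=258; twice the area = |549| = 549; area = 549/2; boundary points = 1 + 1 + 3 = 5; strictly interior points = area - boundary/2 + 1 = 273; answer 273

273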